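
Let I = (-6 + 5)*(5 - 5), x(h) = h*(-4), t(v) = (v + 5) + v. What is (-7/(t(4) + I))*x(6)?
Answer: 168/13 ≈ 12.923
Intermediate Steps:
t(v) = 5 + 2*v (t(v) = (5 + v) + v = 5 + 2*v)
x(h) = -4*h
I = 0 (I = -1*0 = 0)
(-7/(t(4) + I))*x(6) = (-7/((5 + 2*4) + 0))*(-4*6) = (-7/((5 + 8) + 0))*(-24) = (-7/(13 + 0))*(-24) = (-7/13)*(-24) = ((1/13)*(-7))*(-24) = -7/13*(-24) = 168/13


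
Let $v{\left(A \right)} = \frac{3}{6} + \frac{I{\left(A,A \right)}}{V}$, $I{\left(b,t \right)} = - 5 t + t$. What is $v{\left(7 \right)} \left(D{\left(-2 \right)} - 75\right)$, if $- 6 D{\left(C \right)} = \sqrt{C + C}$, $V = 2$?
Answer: $\frac{2025}{2} + \frac{9 i}{2} \approx 1012.5 + 4.5 i$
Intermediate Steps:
$I{\left(b,t \right)} = - 4 t$
$v{\left(A \right)} = \frac{1}{2} - 2 A$ ($v{\left(A \right)} = \frac{3}{6} + \frac{\left(-4\right) A}{2} = 3 \cdot \frac{1}{6} + - 4 A \frac{1}{2} = \frac{1}{2} - 2 A$)
$D{\left(C \right)} = - \frac{\sqrt{2} \sqrt{C}}{6}$ ($D{\left(C \right)} = - \frac{\sqrt{C + C}}{6} = - \frac{\sqrt{2 C}}{6} = - \frac{\sqrt{2} \sqrt{C}}{6}$)
$v{\left(7 \right)} \left(D{\left(-2 \right)} - 75\right) = \left(\frac{1}{2} - 14\right) \left(- \frac{\sqrt{2} \sqrt{-2}}{6} - 75\right) = \left(\frac{1}{2} - 14\right) \left(- \frac{\sqrt{2} i \sqrt{2}}{6} - 75\right) = - \frac{27 \left(- \frac{i}{3} - 75\right)}{2} = - \frac{27 \left(-75 - \frac{i}{3}\right)}{2} = \frac{2025}{2} + \frac{9 i}{2}$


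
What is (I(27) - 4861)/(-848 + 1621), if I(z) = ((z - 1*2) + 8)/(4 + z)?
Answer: -150658/23963 ≈ -6.2871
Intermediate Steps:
I(z) = (6 + z)/(4 + z) (I(z) = ((z - 2) + 8)/(4 + z) = ((-2 + z) + 8)/(4 + z) = (6 + z)/(4 + z))
(I(27) - 4861)/(-848 + 1621) = ((6 + 27)/(4 + 27) - 4861)/(-848 + 1621) = (33/31 - 4861)/773 = ((1/31)*33 - 4861)*(1/773) = (33/31 - 4861)*(1/773) = -150658/31*1/773 = -150658/23963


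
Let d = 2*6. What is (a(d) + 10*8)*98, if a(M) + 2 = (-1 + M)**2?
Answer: 19502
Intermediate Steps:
d = 12
a(M) = -2 + (-1 + M)**2
(a(d) + 10*8)*98 = ((-2 + (-1 + 12)**2) + 10*8)*98 = ((-2 + 11**2) + 80)*98 = ((-2 + 121) + 80)*98 = (119 + 80)*98 = 199*98 = 19502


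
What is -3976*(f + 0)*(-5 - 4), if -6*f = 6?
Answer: -35784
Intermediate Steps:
f = -1 (f = -⅙*6 = -1)
-3976*(f + 0)*(-5 - 4) = -3976*(-1 + 0)*(-5 - 4) = -(-3976)*(-9) = -3976*9 = -35784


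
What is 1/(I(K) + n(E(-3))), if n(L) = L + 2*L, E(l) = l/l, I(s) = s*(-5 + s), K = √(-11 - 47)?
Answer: I/(5*(√58 - 11*I)) ≈ -0.012291 + 0.0085092*I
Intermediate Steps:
K = I*√58 (K = √(-58) = I*√58 ≈ 7.6158*I)
E(l) = 1
n(L) = 3*L
1/(I(K) + n(E(-3))) = 1/((I*√58)*(-5 + I*√58) + 3*1) = 1/(I*√58*(-5 + I*√58) + 3) = 1/(3 + I*√58*(-5 + I*√58))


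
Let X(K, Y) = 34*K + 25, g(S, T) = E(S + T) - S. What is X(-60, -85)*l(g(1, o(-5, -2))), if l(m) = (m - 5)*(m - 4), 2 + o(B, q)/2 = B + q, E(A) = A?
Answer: -1019590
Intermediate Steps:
o(B, q) = -4 + 2*B + 2*q (o(B, q) = -4 + 2*(B + q) = -4 + (2*B + 2*q) = -4 + 2*B + 2*q)
g(S, T) = T (g(S, T) = (S + T) - S = T)
X(K, Y) = 25 + 34*K
l(m) = (-5 + m)*(-4 + m)
X(-60, -85)*l(g(1, o(-5, -2))) = (25 + 34*(-60))*(20 + (-4 + 2*(-5) + 2*(-2))² - 9*(-4 + 2*(-5) + 2*(-2))) = (25 - 2040)*(20 + (-4 - 10 - 4)² - 9*(-4 - 10 - 4)) = -2015*(20 + (-18)² - 9*(-18)) = -2015*(20 + 324 + 162) = -2015*506 = -1019590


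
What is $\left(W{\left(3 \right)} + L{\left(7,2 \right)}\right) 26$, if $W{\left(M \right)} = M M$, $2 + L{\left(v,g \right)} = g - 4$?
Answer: $130$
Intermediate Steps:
$L{\left(v,g \right)} = -6 + g$ ($L{\left(v,g \right)} = -2 + \left(g - 4\right) = -2 + \left(-4 + g\right) = -6 + g$)
$W{\left(M \right)} = M^{2}$
$\left(W{\left(3 \right)} + L{\left(7,2 \right)}\right) 26 = \left(3^{2} + \left(-6 + 2\right)\right) 26 = \left(9 - 4\right) 26 = 5 \cdot 26 = 130$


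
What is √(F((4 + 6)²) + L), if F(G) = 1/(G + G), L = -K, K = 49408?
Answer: 13*I*√116942/20 ≈ 222.28*I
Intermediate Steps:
L = -49408 (L = -1*49408 = -49408)
F(G) = 1/(2*G)
√(F((4 + 6)²) + L) = √(1/(2*((4 + 6)²)) - 49408) = √(1/(2*(10²)) - 49408) = √((½)/100 - 49408) = √((½)*(1/100) - 49408) = √(1/200 - 49408) = √(-9881599/200) = 13*I*√116942/20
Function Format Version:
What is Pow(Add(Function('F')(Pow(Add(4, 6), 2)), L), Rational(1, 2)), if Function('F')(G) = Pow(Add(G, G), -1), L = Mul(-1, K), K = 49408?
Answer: Mul(Rational(13, 20), I, Pow(116942, Rational(1, 2))) ≈ Mul(222.28, I)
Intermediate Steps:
L = -49408 (L = Mul(-1, 49408) = -49408)
Function('F')(G) = Mul(Rational(1, 2), Pow(G, -1)) (Function('F')(G) = Pow(Mul(2, G), -1) = Mul(Rational(1, 2), Pow(G, -1)))
Pow(Add(Function('F')(Pow(Add(4, 6), 2)), L), Rational(1, 2)) = Pow(Add(Mul(Rational(1, 2), Pow(Pow(Add(4, 6), 2), -1)), -49408), Rational(1, 2)) = Pow(Add(Mul(Rational(1, 2), Pow(Pow(10, 2), -1)), -49408), Rational(1, 2)) = Pow(Add(Mul(Rational(1, 2), Pow(100, -1)), -49408), Rational(1, 2)) = Pow(Add(Mul(Rational(1, 2), Rational(1, 100)), -49408), Rational(1, 2)) = Pow(Add(Rational(1, 200), -49408), Rational(1, 2)) = Pow(Rational(-9881599, 200), Rational(1, 2)) = Mul(Rational(13, 20), I, Pow(116942, Rational(1, 2)))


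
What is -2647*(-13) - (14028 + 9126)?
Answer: 11257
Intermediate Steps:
-2647*(-13) - (14028 + 9126) = 34411 - 1*23154 = 34411 - 23154 = 11257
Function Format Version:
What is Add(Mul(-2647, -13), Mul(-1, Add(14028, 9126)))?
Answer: 11257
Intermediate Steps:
Add(Mul(-2647, -13), Mul(-1, Add(14028, 9126))) = Add(34411, Mul(-1, 23154)) = Add(34411, -23154) = 11257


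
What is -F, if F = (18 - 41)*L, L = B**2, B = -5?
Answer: 575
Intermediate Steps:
L = 25 (L = (-5)**2 = 25)
F = -575 (F = (18 - 41)*25 = -23*25 = -575)
-F = -1*(-575) = 575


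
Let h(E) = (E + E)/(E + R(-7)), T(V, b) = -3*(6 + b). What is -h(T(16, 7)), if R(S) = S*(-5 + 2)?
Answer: -13/3 ≈ -4.3333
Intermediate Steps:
R(S) = -3*S (R(S) = S*(-3) = -3*S)
T(V, b) = -18 - 3*b
h(E) = 2*E/(21 + E) (h(E) = (E + E)/(E - 3*(-7)) = (2*E)/(E + 21) = (2*E)/(21 + E) = 2*E/(21 + E))
-h(T(16, 7)) = -2*(-18 - 3*7)/(21 + (-18 - 3*7)) = -2*(-18 - 21)/(21 + (-18 - 21)) = -2*(-39)/(21 - 39) = -2*(-39)/(-18) = -2*(-39)*(-1)/18 = -1*13/3 = -13/3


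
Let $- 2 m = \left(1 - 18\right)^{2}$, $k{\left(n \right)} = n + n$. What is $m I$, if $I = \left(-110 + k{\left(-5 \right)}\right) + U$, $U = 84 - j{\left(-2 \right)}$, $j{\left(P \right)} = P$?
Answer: $4913$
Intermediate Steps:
$k{\left(n \right)} = 2 n$
$U = 86$ ($U = 84 - -2 = 84 + 2 = 86$)
$m = - \frac{289}{2}$ ($m = - \frac{\left(1 - 18\right)^{2}}{2} = - \frac{\left(-17\right)^{2}}{2} = \left(- \frac{1}{2}\right) 289 = - \frac{289}{2} \approx -144.5$)
$I = -34$ ($I = \left(-110 + 2 \left(-5\right)\right) + 86 = \left(-110 - 10\right) + 86 = -120 + 86 = -34$)
$m I = \left(- \frac{289}{2}\right) \left(-34\right) = 4913$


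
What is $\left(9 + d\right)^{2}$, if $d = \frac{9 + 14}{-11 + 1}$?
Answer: $\frac{4489}{100} \approx 44.89$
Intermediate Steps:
$d = - \frac{23}{10}$ ($d = \frac{23}{-10} = 23 \left(- \frac{1}{10}\right) = - \frac{23}{10} \approx -2.3$)
$\left(9 + d\right)^{2} = \left(9 - \frac{23}{10}\right)^{2} = \left(\frac{67}{10}\right)^{2} = \frac{4489}{100}$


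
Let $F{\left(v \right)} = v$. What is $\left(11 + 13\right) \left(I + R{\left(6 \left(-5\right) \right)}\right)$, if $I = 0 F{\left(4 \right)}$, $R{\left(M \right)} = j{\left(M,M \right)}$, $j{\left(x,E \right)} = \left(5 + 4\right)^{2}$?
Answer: $1944$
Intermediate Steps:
$j{\left(x,E \right)} = 81$ ($j{\left(x,E \right)} = 9^{2} = 81$)
$R{\left(M \right)} = 81$
$I = 0$ ($I = 0 \cdot 4 = 0$)
$\left(11 + 13\right) \left(I + R{\left(6 \left(-5\right) \right)}\right) = \left(11 + 13\right) \left(0 + 81\right) = 24 \cdot 81 = 1944$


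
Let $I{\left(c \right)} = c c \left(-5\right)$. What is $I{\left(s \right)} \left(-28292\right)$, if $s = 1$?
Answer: $141460$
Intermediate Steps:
$I{\left(c \right)} = - 5 c^{2}$ ($I{\left(c \right)} = c^{2} \left(-5\right) = - 5 c^{2}$)
$I{\left(s \right)} \left(-28292\right) = - 5 \cdot 1^{2} \left(-28292\right) = \left(-5\right) 1 \left(-28292\right) = \left(-5\right) \left(-28292\right) = 141460$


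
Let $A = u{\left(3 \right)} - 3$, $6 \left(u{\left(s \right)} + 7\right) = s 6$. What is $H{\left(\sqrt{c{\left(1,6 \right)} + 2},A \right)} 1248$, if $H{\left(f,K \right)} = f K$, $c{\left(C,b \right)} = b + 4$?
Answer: $- 17472 \sqrt{3} \approx -30262.0$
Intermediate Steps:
$u{\left(s \right)} = -7 + s$ ($u{\left(s \right)} = -7 + \frac{s 6}{6} = -7 + \frac{6 s}{6} = -7 + s$)
$c{\left(C,b \right)} = 4 + b$
$A = -7$ ($A = \left(-7 + 3\right) - 3 = -4 - 3 = -7$)
$H{\left(f,K \right)} = K f$
$H{\left(\sqrt{c{\left(1,6 \right)} + 2},A \right)} 1248 = - 7 \sqrt{\left(4 + 6\right) + 2} \cdot 1248 = - 7 \sqrt{10 + 2} \cdot 1248 = - 7 \sqrt{12} \cdot 1248 = - 7 \cdot 2 \sqrt{3} \cdot 1248 = - 14 \sqrt{3} \cdot 1248 = - 17472 \sqrt{3}$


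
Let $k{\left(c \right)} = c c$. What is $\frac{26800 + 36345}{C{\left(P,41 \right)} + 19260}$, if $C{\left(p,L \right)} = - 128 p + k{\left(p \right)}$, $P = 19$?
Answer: $\frac{63145}{17189} \approx 3.6736$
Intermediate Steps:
$k{\left(c \right)} = c^{2}$
$C{\left(p,L \right)} = p^{2} - 128 p$ ($C{\left(p,L \right)} = - 128 p + p^{2} = p^{2} - 128 p$)
$\frac{26800 + 36345}{C{\left(P,41 \right)} + 19260} = \frac{26800 + 36345}{19 \left(-128 + 19\right) + 19260} = \frac{63145}{19 \left(-109\right) + 19260} = \frac{63145}{-2071 + 19260} = \frac{63145}{17189}$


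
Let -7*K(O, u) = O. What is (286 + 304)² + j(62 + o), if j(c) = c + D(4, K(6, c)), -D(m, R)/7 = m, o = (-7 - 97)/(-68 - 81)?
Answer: 51872070/149 ≈ 3.4813e+5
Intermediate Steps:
o = 104/149 (o = -104/(-149) = -104*(-1/149) = 104/149 ≈ 0.69799)
K(O, u) = -O/7
D(m, R) = -7*m
j(c) = -28 + c (j(c) = c - 7*4 = c - 28 = -28 + c)
(286 + 304)² + j(62 + o) = (286 + 304)² + (-28 + (62 + 104/149)) = 590² + (-28 + 9342/149) = 348100 + 5170/149 = 51872070/149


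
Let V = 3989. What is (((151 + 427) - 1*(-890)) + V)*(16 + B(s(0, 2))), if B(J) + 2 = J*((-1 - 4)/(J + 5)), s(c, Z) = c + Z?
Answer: 480216/7 ≈ 68602.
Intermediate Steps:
s(c, Z) = Z + c
B(J) = -2 - 5*J/(5 + J) (B(J) = -2 + J*((-1 - 4)/(J + 5)) = -2 + J*(-5/(5 + J)) = -2 - 5*J/(5 + J))
(((151 + 427) - 1*(-890)) + V)*(16 + B(s(0, 2))) = (((151 + 427) - 1*(-890)) + 3989)*(16 + (-10 - 7*(2 + 0))/(5 + (2 + 0))) = ((578 + 890) + 3989)*(16 + (-10 - 7*2)/(5 + 2)) = (1468 + 3989)*(16 + (-10 - 14)/7) = 5457*(16 + (⅐)*(-24)) = 5457*(16 - 24/7) = 5457*(88/7) = 480216/7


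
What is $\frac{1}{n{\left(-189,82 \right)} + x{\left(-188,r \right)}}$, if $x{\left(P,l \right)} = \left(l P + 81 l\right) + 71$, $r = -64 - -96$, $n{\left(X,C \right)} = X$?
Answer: $- \frac{1}{3542} \approx -0.00028233$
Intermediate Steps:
$r = 32$ ($r = -64 + 96 = 32$)
$x{\left(P,l \right)} = 71 + 81 l + P l$ ($x{\left(P,l \right)} = \left(P l + 81 l\right) + 71 = \left(81 l + P l\right) + 71 = 71 + 81 l + P l$)
$\frac{1}{n{\left(-189,82 \right)} + x{\left(-188,r \right)}} = \frac{1}{-189 + \left(71 + 81 \cdot 32 - 6016\right)} = \frac{1}{-189 + \left(71 + 2592 - 6016\right)} = \frac{1}{-189 - 3353} = \frac{1}{-3542} = - \frac{1}{3542}$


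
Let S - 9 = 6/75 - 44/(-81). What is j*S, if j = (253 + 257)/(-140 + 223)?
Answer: 662558/11205 ≈ 59.131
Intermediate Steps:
j = 510/83 ≈ 6.1446
S = 19487/2025 (S = 9 + (6/75 - 44/(-81)) = 9 + (6*(1/75) - 44*(-1/81)) = 9 + (2/25 + 44/81) = 9 + 1262/2025 = 19487/2025 ≈ 9.6232)
j*S = (510/83)*(19487/2025) = 662558/11205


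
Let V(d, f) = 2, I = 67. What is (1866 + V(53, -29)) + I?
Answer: 1935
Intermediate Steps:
(1866 + V(53, -29)) + I = (1866 + 2) + 67 = 1868 + 67 = 1935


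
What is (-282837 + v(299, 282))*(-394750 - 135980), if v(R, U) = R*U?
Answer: 105359988870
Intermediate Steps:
(-282837 + v(299, 282))*(-394750 - 135980) = (-282837 + 299*282)*(-394750 - 135980) = (-282837 + 84318)*(-530730) = -198519*(-530730) = 105359988870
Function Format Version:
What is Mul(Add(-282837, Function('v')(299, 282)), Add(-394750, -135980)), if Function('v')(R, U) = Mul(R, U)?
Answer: 105359988870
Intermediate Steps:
Mul(Add(-282837, Function('v')(299, 282)), Add(-394750, -135980)) = Mul(Add(-282837, Mul(299, 282)), Add(-394750, -135980)) = Mul(Add(-282837, 84318), -530730) = Mul(-198519, -530730) = 105359988870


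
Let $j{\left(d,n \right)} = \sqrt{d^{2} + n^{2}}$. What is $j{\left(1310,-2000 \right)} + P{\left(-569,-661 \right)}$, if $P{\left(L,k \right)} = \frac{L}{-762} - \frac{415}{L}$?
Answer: $\frac{639991}{433578} + 10 \sqrt{57161} \approx 2392.3$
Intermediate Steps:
$P{\left(L,k \right)} = - \frac{415}{L} - \frac{L}{762}$ ($P{\left(L,k \right)} = L \left(- \frac{1}{762}\right) - \frac{415}{L} = - \frac{L}{762} - \frac{415}{L} = - \frac{415}{L} - \frac{L}{762}$)
$j{\left(1310,-2000 \right)} + P{\left(-569,-661 \right)} = \sqrt{1310^{2} + \left(-2000\right)^{2}} - \left(- \frac{569}{762} + \frac{415}{-569}\right) = \sqrt{1716100 + 4000000} + \left(\left(-415\right) \left(- \frac{1}{569}\right) + \frac{569}{762}\right) = \sqrt{5716100} + \left(\frac{415}{569} + \frac{569}{762}\right) = 10 \sqrt{57161} + \frac{639991}{433578} = \frac{639991}{433578} + 10 \sqrt{57161}$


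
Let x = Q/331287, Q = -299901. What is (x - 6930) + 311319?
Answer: 33613272914/110429 ≈ 3.0439e+5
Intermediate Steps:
x = -99967/110429 (x = -299901/331287 = -299901*1/331287 = -99967/110429 ≈ -0.90526)
(x - 6930) + 311319 = (-99967/110429 - 6930) + 311319 = -765372937/110429 + 311319 = 33613272914/110429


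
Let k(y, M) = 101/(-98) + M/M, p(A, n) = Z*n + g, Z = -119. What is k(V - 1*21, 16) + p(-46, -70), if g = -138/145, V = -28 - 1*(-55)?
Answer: 118355341/14210 ≈ 8329.0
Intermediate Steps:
V = 27 (V = -28 + 55 = 27)
g = -138/145 (g = -138*1/145 = -138/145 ≈ -0.95172)
p(A, n) = -138/145 - 119*n (p(A, n) = -119*n - 138/145 = -138/145 - 119*n)
k(y, M) = -3/98 (k(y, M) = 101*(-1/98) + 1 = -101/98 + 1 = -3/98)
k(V - 1*21, 16) + p(-46, -70) = -3/98 + (-138/145 - 119*(-70)) = -3/98 + (-138/145 + 8330) = -3/98 + 1207712/145 = 118355341/14210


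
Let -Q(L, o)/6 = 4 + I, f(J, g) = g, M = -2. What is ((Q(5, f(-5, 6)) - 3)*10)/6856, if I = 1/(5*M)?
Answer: -33/857 ≈ -0.038506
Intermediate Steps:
I = -⅒ (I = 1/(5*(-2)) = 1/(-10) = -⅒ ≈ -0.10000)
Q(L, o) = -117/5 (Q(L, o) = -6*(4 - ⅒) = -6*39/10 = -117/5)
((Q(5, f(-5, 6)) - 3)*10)/6856 = ((-117/5 - 3)*10)/6856 = -132/5*10*(1/6856) = -264*1/6856 = -33/857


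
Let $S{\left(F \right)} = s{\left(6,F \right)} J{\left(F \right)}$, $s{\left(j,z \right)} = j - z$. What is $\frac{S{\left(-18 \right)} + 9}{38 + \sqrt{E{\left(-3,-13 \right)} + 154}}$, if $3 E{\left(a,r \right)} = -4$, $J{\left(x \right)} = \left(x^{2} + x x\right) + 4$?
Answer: $\frac{892449}{1937} - \frac{15657 \sqrt{1374}}{3874} \approx 310.93$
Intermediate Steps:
$J{\left(x \right)} = 4 + 2 x^{2}$ ($J{\left(x \right)} = \left(x^{2} + x^{2}\right) + 4 = 2 x^{2} + 4 = 4 + 2 x^{2}$)
$E{\left(a,r \right)} = - \frac{4}{3}$ ($E{\left(a,r \right)} = \frac{1}{3} \left(-4\right) = - \frac{4}{3}$)
$S{\left(F \right)} = \left(4 + 2 F^{2}\right) \left(6 - F\right)$ ($S{\left(F \right)} = \left(6 - F\right) \left(4 + 2 F^{2}\right) = \left(4 + 2 F^{2}\right) \left(6 - F\right)$)
$\frac{S{\left(-18 \right)} + 9}{38 + \sqrt{E{\left(-3,-13 \right)} + 154}} = \frac{- 2 \left(-6 - 18\right) \left(2 + \left(-18\right)^{2}\right) + 9}{38 + \sqrt{- \frac{4}{3} + 154}} = \frac{\left(-2\right) \left(-24\right) \left(2 + 324\right) + 9}{38 + \sqrt{\frac{458}{3}}} = \frac{\left(-2\right) \left(-24\right) 326 + 9}{38 + \frac{\sqrt{1374}}{3}} = \frac{15648 + 9}{38 + \frac{\sqrt{1374}}{3}} = \frac{15657}{38 + \frac{\sqrt{1374}}{3}}$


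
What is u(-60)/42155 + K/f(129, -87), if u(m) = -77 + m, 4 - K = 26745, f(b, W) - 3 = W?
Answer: 1127255347/3541020 ≈ 318.34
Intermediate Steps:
f(b, W) = 3 + W
K = -26741 (K = 4 - 1*26745 = 4 - 26745 = -26741)
u(-60)/42155 + K/f(129, -87) = (-77 - 60)/42155 - 26741/(3 - 87) = -137*1/42155 - 26741/(-84) = -137/42155 - 26741*(-1/84) = -137/42155 + 26741/84 = 1127255347/3541020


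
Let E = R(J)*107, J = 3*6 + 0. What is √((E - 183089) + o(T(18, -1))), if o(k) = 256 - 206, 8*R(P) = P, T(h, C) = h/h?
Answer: I*√731193/2 ≈ 427.55*I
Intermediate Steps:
J = 18 (J = 18 + 0 = 18)
T(h, C) = 1
R(P) = P/8
E = 963/4 (E = ((⅛)*18)*107 = (9/4)*107 = 963/4 ≈ 240.75)
o(k) = 50
√((E - 183089) + o(T(18, -1))) = √((963/4 - 183089) + 50) = √(-731393/4 + 50) = √(-731193/4) = I*√731193/2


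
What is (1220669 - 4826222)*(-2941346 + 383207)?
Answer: 9223505745867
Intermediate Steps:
(1220669 - 4826222)*(-2941346 + 383207) = -3605553*(-2558139) = 9223505745867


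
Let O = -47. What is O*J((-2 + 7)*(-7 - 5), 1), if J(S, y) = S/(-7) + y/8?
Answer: -22889/56 ≈ -408.73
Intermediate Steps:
J(S, y) = -S/7 + y/8 (J(S, y) = S*(-1/7) + y*(1/8) = -S/7 + y/8)
O*J((-2 + 7)*(-7 - 5), 1) = -47*(-(-2 + 7)*(-7 - 5)/7 + (1/8)*1) = -47*(-5*(-12)/7 + 1/8) = -47*(-1/7*(-60) + 1/8) = -47*(60/7 + 1/8) = -47*487/56 = -22889/56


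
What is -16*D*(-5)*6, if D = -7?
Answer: -3360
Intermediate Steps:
-16*D*(-5)*6 = -16*(-7*(-5))*6 = -560*6 = -16*210 = -3360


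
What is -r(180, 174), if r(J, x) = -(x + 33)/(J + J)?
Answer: 23/40 ≈ 0.57500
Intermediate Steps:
r(J, x) = -(33 + x)/(2*J)
-r(180, 174) = -(-33 - 1*174)/(2*180) = -(-33 - 174)/(2*180) = -(-207)/(2*180) = -1*(-23/40) = 23/40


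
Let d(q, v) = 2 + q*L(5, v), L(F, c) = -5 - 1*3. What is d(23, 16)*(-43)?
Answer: 7826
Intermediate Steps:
L(F, c) = -8 (L(F, c) = -5 - 3 = -8)
d(q, v) = 2 - 8*q (d(q, v) = 2 + q*(-8) = 2 - 8*q)
d(23, 16)*(-43) = (2 - 8*23)*(-43) = (2 - 184)*(-43) = -182*(-43) = 7826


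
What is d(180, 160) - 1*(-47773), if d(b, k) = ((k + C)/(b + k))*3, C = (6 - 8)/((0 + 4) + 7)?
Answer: 89338147/1870 ≈ 47774.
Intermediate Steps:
C = -2/11 (C = -2/(4 + 7) = -2/11 ≈ -0.18182)
d(b, k) = 3*(-2/11 + k)/(b + k) (d(b, k) = ((k - 2/11)/(b + k))*3 = ((-2/11 + k)/(b + k))*3 = 3*(-2/11 + k)/(b + k))
d(180, 160) - 1*(-47773) = (-6/11 + 3*160)/(180 + 160) - 1*(-47773) = (-6/11 + 480)/340 + 47773 = (1/340)*(5274/11) + 47773 = 2637/1870 + 47773 = 89338147/1870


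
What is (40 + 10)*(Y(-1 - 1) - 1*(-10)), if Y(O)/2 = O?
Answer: 300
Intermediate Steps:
Y(O) = 2*O
(40 + 10)*(Y(-1 - 1) - 1*(-10)) = (40 + 10)*(2*(-1 - 1) - 1*(-10)) = 50*(2*(-2) + 10) = 50*(-4 + 10) = 50*6 = 300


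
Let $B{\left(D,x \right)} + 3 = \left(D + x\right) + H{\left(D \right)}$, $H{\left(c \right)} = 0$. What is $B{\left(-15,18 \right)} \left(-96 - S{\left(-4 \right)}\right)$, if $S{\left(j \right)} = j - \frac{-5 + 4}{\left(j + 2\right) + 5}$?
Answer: $0$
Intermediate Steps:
$B{\left(D,x \right)} = -3 + D + x$ ($B{\left(D,x \right)} = -3 + \left(\left(D + x\right) + 0\right) = -3 + \left(D + x\right) = -3 + D + x$)
$S{\left(j \right)} = j + \frac{1}{7 + j}$ ($S{\left(j \right)} = j - - \frac{1}{\left(2 + j\right) + 5} = j - - \frac{1}{7 + j} = j + \frac{1}{7 + j}$)
$B{\left(-15,18 \right)} \left(-96 - S{\left(-4 \right)}\right) = \left(-3 - 15 + 18\right) \left(-96 - \frac{1 + \left(-4\right)^{2} + 7 \left(-4\right)}{7 - 4}\right) = 0 \left(-96 - \frac{1 + 16 - 28}{3}\right) = 0 \left(-96 - \frac{1}{3} \left(-11\right)\right) = 0 \left(-96 - - \frac{11}{3}\right) = 0 \left(-96 + \frac{11}{3}\right) = 0 \left(- \frac{277}{3}\right) = 0$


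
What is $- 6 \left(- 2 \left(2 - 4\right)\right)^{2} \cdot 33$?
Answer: $-3168$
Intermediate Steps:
$- 6 \left(- 2 \left(2 - 4\right)\right)^{2} \cdot 33 = - 6 \left(\left(-2\right) \left(-2\right)\right)^{2} \cdot 33 = - 6 \cdot 4^{2} \cdot 33 = \left(-6\right) 16 \cdot 33 = \left(-96\right) 33 = -3168$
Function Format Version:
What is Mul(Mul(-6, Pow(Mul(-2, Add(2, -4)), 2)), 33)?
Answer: -3168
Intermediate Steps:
Mul(Mul(-6, Pow(Mul(-2, Add(2, -4)), 2)), 33) = Mul(Mul(-6, Pow(Mul(-2, -2), 2)), 33) = Mul(Mul(-6, Pow(4, 2)), 33) = Mul(Mul(-6, 16), 33) = Mul(-96, 33) = -3168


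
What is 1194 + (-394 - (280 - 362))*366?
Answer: -112998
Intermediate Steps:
1194 + (-394 - (280 - 362))*366 = 1194 + (-394 - 1*(-82))*366 = 1194 + (-394 + 82)*366 = 1194 - 312*366 = 1194 - 114192 = -112998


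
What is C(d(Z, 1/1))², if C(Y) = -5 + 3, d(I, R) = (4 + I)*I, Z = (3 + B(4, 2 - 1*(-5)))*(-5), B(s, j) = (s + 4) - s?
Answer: 4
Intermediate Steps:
B(s, j) = 4 (B(s, j) = (4 + s) - s = 4)
Z = -35 (Z = (3 + 4)*(-5) = 7*(-5) = -35)
d(I, R) = I*(4 + I)
C(Y) = -2
C(d(Z, 1/1))² = (-2)² = 4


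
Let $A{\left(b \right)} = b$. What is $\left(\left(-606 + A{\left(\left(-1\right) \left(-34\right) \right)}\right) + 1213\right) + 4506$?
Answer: $5147$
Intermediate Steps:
$\left(\left(-606 + A{\left(\left(-1\right) \left(-34\right) \right)}\right) + 1213\right) + 4506 = \left(\left(-606 - -34\right) + 1213\right) + 4506 = \left(\left(-606 + 34\right) + 1213\right) + 4506 = \left(-572 + 1213\right) + 4506 = 641 + 4506 = 5147$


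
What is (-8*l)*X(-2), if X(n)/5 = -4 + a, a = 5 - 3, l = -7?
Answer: -560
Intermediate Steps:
a = 2
X(n) = -10 (X(n) = 5*(-4 + 2) = 5*(-2) = -10)
(-8*l)*X(-2) = -8*(-7)*(-10) = 56*(-10) = -560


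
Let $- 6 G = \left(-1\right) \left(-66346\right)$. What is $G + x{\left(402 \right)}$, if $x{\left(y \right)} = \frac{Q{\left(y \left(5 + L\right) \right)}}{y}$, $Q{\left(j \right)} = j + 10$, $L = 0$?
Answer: $- \frac{740527}{67} \approx -11053.0$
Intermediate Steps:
$Q{\left(j \right)} = 10 + j$
$x{\left(y \right)} = \frac{10 + 5 y}{y}$ ($x{\left(y \right)} = \frac{10 + y \left(5 + 0\right)}{y} = \frac{10 + y 5}{y} = \frac{10 + 5 y}{y}$)
$G = - \frac{33173}{3}$ ($G = - \frac{\left(-1\right) \left(-66346\right)}{6} = \left(- \frac{1}{6}\right) 66346 = - \frac{33173}{3} \approx -11058.0$)
$G + x{\left(402 \right)} = - \frac{33173}{3} + \left(5 + \frac{10}{402}\right) = - \frac{33173}{3} + \left(5 + 10 \cdot \frac{1}{402}\right) = - \frac{33173}{3} + \left(5 + \frac{5}{201}\right) = - \frac{33173}{3} + \frac{1010}{201} = - \frac{740527}{67}$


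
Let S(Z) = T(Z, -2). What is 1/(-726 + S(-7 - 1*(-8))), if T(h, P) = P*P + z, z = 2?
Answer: -1/720 ≈ -0.0013889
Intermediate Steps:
T(h, P) = 2 + P² (T(h, P) = P*P + 2 = P² + 2 = 2 + P²)
S(Z) = 6 (S(Z) = 2 + (-2)² = 2 + 4 = 6)
1/(-726 + S(-7 - 1*(-8))) = 1/(-726 + 6) = 1/(-720) = -1/720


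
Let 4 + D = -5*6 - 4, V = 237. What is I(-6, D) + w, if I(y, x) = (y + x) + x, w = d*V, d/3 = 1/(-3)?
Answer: -319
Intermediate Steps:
d = -1 (d = 3/(-3) = 3*(-⅓) = -1)
D = -38 (D = -4 + (-5*6 - 4) = -4 + (-30 - 4) = -4 - 34 = -38)
w = -237 (w = -1*237 = -237)
I(y, x) = y + 2*x (I(y, x) = (x + y) + x = y + 2*x)
I(-6, D) + w = (-6 + 2*(-38)) - 237 = (-6 - 76) - 237 = -82 - 237 = -319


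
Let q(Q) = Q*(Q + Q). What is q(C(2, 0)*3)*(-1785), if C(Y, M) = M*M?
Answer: 0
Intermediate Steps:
C(Y, M) = M²
q(Q) = 2*Q² (q(Q) = Q*(2*Q) = 2*Q²)
q(C(2, 0)*3)*(-1785) = (2*(0²*3)²)*(-1785) = (2*(0*3)²)*(-1785) = (2*0²)*(-1785) = (2*0)*(-1785) = 0*(-1785) = 0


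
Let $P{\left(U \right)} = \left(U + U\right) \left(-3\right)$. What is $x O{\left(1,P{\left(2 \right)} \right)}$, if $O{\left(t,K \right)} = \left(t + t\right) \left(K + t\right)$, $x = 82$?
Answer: $-1804$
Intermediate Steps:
$P{\left(U \right)} = - 6 U$ ($P{\left(U \right)} = 2 U \left(-3\right) = - 6 U$)
$O{\left(t,K \right)} = 2 t \left(K + t\right)$
$x O{\left(1,P{\left(2 \right)} \right)} = 82 \cdot 2 \cdot 1 \left(\left(-6\right) 2 + 1\right) = 82 \cdot 2 \cdot 1 \left(-12 + 1\right) = 82 \cdot 2 \cdot 1 \left(-11\right) = 82 \left(-22\right) = -1804$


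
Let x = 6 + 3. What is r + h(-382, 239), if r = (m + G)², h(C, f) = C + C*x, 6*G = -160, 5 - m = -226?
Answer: 341389/9 ≈ 37932.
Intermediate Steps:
m = 231 (m = 5 - 1*(-226) = 5 + 226 = 231)
x = 9
G = -80/3 (G = (⅙)*(-160) = -80/3 ≈ -26.667)
h(C, f) = 10*C (h(C, f) = C + C*9 = C + 9*C = 10*C)
r = 375769/9 (r = (231 - 80/3)² = (613/3)² = 375769/9 ≈ 41752.)
r + h(-382, 239) = 375769/9 + 10*(-382) = 375769/9 - 3820 = 341389/9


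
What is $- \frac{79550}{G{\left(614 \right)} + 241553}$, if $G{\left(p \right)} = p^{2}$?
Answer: $- \frac{79550}{618549} \approx -0.12861$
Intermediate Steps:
$- \frac{79550}{G{\left(614 \right)} + 241553} = - \frac{79550}{614^{2} + 241553} = - \frac{79550}{376996 + 241553} = - \frac{79550}{618549}$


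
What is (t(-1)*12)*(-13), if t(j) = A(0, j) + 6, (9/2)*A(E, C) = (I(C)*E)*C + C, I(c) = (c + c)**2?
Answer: -2704/3 ≈ -901.33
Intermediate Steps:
I(c) = 4*c**2 (I(c) = (2*c)**2 = 4*c**2)
A(E, C) = 2*C/9 + 8*E*C**3/9 (A(E, C) = 2*(((4*C**2)*E)*C + C)/9 = 2*((4*E*C**2)*C + C)/9 = 2*(4*E*C**3 + C)/9 = 2*(C + 4*E*C**3)/9 = 2*C/9 + 8*E*C**3/9)
t(j) = 6 + 2*j/9 (t(j) = 2*j*(1 + 4*0*j**2)/9 + 6 = 2*j*(1 + 0)/9 + 6 = (2/9)*j*1 + 6 = 2*j/9 + 6 = 6 + 2*j/9)
(t(-1)*12)*(-13) = ((6 + (2/9)*(-1))*12)*(-13) = ((6 - 2/9)*12)*(-13) = ((52/9)*12)*(-13) = (208/3)*(-13) = -2704/3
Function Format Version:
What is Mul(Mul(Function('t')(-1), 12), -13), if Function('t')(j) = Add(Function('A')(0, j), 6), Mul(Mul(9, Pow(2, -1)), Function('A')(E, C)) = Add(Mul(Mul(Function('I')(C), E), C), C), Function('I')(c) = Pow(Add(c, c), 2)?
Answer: Rational(-2704, 3) ≈ -901.33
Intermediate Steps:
Function('I')(c) = Mul(4, Pow(c, 2)) (Function('I')(c) = Pow(Mul(2, c), 2) = Mul(4, Pow(c, 2)))
Function('A')(E, C) = Add(Mul(Rational(2, 9), C), Mul(Rational(8, 9), E, Pow(C, 3))) (Function('A')(E, C) = Mul(Rational(2, 9), Add(Mul(Mul(Mul(4, Pow(C, 2)), E), C), C)) = Mul(Rational(2, 9), Add(Mul(Mul(4, E, Pow(C, 2)), C), C)) = Mul(Rational(2, 9), Add(Mul(4, E, Pow(C, 3)), C)) = Mul(Rational(2, 9), Add(C, Mul(4, E, Pow(C, 3)))) = Add(Mul(Rational(2, 9), C), Mul(Rational(8, 9), E, Pow(C, 3))))
Function('t')(j) = Add(6, Mul(Rational(2, 9), j)) (Function('t')(j) = Add(Mul(Rational(2, 9), j, Add(1, Mul(4, 0, Pow(j, 2)))), 6) = Add(Mul(Rational(2, 9), j, Add(1, 0)), 6) = Add(Mul(Rational(2, 9), j, 1), 6) = Add(Mul(Rational(2, 9), j), 6) = Add(6, Mul(Rational(2, 9), j)))
Mul(Mul(Function('t')(-1), 12), -13) = Mul(Mul(Add(6, Mul(Rational(2, 9), -1)), 12), -13) = Mul(Mul(Add(6, Rational(-2, 9)), 12), -13) = Mul(Mul(Rational(52, 9), 12), -13) = Mul(Rational(208, 3), -13) = Rational(-2704, 3)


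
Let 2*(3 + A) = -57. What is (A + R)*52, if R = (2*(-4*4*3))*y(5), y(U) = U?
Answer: -26598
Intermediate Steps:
A = -63/2 (A = -3 + (1/2)*(-57) = -3 - 57/2 = -63/2 ≈ -31.500)
R = -480 (R = (2*(-4*4*3))*5 = (2*(-16*3))*5 = (2*(-48))*5 = -96*5 = -480)
(A + R)*52 = (-63/2 - 480)*52 = -1023/2*52 = -26598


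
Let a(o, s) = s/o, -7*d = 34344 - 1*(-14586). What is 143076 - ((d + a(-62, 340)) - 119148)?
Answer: 8345804/31 ≈ 2.6922e+5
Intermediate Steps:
d = -6990 (d = -(34344 - 1*(-14586))/7 = -(34344 + 14586)/7 = -⅐*48930 = -6990)
143076 - ((d + a(-62, 340)) - 119148) = 143076 - ((-6990 + 340/(-62)) - 119148) = 143076 - ((-6990 + 340*(-1/62)) - 119148) = 143076 - ((-6990 - 170/31) - 119148) = 143076 - (-216860/31 - 119148) = 143076 - 1*(-3910448/31) = 143076 + 3910448/31 = 8345804/31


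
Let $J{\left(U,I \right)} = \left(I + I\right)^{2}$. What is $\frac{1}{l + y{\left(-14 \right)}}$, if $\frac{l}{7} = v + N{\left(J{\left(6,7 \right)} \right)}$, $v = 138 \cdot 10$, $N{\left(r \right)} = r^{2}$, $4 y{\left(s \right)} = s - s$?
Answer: $\frac{1}{278572} \approx 3.5897 \cdot 10^{-6}$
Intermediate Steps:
$y{\left(s \right)} = 0$ ($y{\left(s \right)} = \frac{s - s}{4} = \frac{1}{4} \cdot 0 = 0$)
$J{\left(U,I \right)} = 4 I^{2}$ ($J{\left(U,I \right)} = \left(2 I\right)^{2} = 4 I^{2}$)
$v = 1380$
$l = 278572$ ($l = 7 \left(1380 + \left(4 \cdot 7^{2}\right)^{2}\right) = 7 \left(1380 + \left(4 \cdot 49\right)^{2}\right) = 7 \left(1380 + 196^{2}\right) = 7 \left(1380 + 38416\right) = 7 \cdot 39796 = 278572$)
$\frac{1}{l + y{\left(-14 \right)}} = \frac{1}{278572 + 0} = \frac{1}{278572}$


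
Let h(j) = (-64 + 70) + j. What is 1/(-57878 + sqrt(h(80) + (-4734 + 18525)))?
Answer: -57878/3349849007 - sqrt(13877)/3349849007 ≈ -1.7313e-5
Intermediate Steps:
h(j) = 6 + j
1/(-57878 + sqrt(h(80) + (-4734 + 18525))) = 1/(-57878 + sqrt((6 + 80) + (-4734 + 18525))) = 1/(-57878 + sqrt(86 + 13791)) = 1/(-57878 + sqrt(13877))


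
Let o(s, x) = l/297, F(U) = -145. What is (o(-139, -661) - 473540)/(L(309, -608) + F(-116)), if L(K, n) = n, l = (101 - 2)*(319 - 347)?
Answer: 1420648/2259 ≈ 628.88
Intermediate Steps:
l = -2772 (l = 99*(-28) = -2772)
o(s, x) = -28/3 (o(s, x) = -2772/297 = -2772*1/297 = -28/3)
(o(-139, -661) - 473540)/(L(309, -608) + F(-116)) = (-28/3 - 473540)/(-608 - 145) = -1420648/3/(-753) = -1420648/3*(-1/753) = 1420648/2259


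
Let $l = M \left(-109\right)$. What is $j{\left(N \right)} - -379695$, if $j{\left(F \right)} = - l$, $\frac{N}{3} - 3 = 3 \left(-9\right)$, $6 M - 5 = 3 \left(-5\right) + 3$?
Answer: $\frac{2277407}{6} \approx 3.7957 \cdot 10^{5}$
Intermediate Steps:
$M = - \frac{7}{6}$ ($M = \frac{5}{6} + \frac{3 \left(-5\right) + 3}{6} = \frac{5}{6} + \frac{-15 + 3}{6} = \frac{5}{6} + \frac{1}{6} \left(-12\right) = \frac{5}{6} - 2 = - \frac{7}{6} \approx -1.1667$)
$N = -72$ ($N = 9 + 3 \cdot 3 \left(-9\right) = 9 + 3 \left(-27\right) = 9 - 81 = -72$)
$l = \frac{763}{6}$ ($l = \left(- \frac{7}{6}\right) \left(-109\right) = \frac{763}{6} \approx 127.17$)
$j{\left(F \right)} = - \frac{763}{6}$ ($j{\left(F \right)} = \left(-1\right) \frac{763}{6} = - \frac{763}{6}$)
$j{\left(N \right)} - -379695 = - \frac{763}{6} - -379695 = - \frac{763}{6} + 379695 = \frac{2277407}{6}$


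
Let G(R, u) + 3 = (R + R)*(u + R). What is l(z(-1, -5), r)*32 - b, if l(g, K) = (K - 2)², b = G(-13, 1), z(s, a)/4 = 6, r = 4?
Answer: -181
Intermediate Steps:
z(s, a) = 24 (z(s, a) = 4*6 = 24)
G(R, u) = -3 + 2*R*(R + u) (G(R, u) = -3 + (R + R)*(u + R) = -3 + (2*R)*(R + u) = -3 + 2*R*(R + u))
b = 309 (b = -3 + 2*(-13)² + 2*(-13)*1 = -3 + 2*169 - 26 = -3 + 338 - 26 = 309)
l(g, K) = (-2 + K)²
l(z(-1, -5), r)*32 - b = (-2 + 4)²*32 - 1*309 = 2²*32 - 309 = 4*32 - 309 = 128 - 309 = -181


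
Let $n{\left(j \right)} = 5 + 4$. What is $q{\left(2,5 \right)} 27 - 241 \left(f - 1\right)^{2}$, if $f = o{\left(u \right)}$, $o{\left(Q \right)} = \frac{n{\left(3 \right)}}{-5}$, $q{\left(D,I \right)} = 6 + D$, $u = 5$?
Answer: $- \frac{41836}{25} \approx -1673.4$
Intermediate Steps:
$n{\left(j \right)} = 9$
$o{\left(Q \right)} = - \frac{9}{5}$ ($o{\left(Q \right)} = \frac{9}{-5} = 9 \left(- \frac{1}{5}\right) = - \frac{9}{5}$)
$f = - \frac{9}{5} \approx -1.8$
$q{\left(2,5 \right)} 27 - 241 \left(f - 1\right)^{2} = \left(6 + 2\right) 27 - 241 \left(- \frac{9}{5} - 1\right)^{2} = 8 \cdot 27 - 241 \left(- \frac{14}{5}\right)^{2} = 216 - \frac{47236}{25} = - \frac{41836}{25}$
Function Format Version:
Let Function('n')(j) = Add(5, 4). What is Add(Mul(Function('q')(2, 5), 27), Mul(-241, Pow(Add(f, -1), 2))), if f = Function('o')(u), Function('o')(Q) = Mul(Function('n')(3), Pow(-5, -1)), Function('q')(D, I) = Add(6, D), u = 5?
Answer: Rational(-41836, 25) ≈ -1673.4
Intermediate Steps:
Function('n')(j) = 9
Function('o')(Q) = Rational(-9, 5) (Function('o')(Q) = Mul(9, Pow(-5, -1)) = Mul(9, Rational(-1, 5)) = Rational(-9, 5))
f = Rational(-9, 5) ≈ -1.8000
Add(Mul(Function('q')(2, 5), 27), Mul(-241, Pow(Add(f, -1), 2))) = Add(Mul(Add(6, 2), 27), Mul(-241, Pow(Add(Rational(-9, 5), -1), 2))) = Add(Mul(8, 27), Mul(-241, Pow(Rational(-14, 5), 2))) = Add(216, Mul(-241, Rational(196, 25))) = Add(216, Rational(-47236, 25)) = Rational(-41836, 25)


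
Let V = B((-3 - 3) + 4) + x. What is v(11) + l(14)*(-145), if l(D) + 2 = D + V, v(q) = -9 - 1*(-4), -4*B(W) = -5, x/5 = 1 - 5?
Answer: 3895/4 ≈ 973.75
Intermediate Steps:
x = -20 (x = 5*(1 - 5) = 5*(-4) = -20)
B(W) = 5/4 (B(W) = -¼*(-5) = 5/4)
v(q) = -5 (v(q) = -9 + 4 = -5)
V = -75/4 (V = 5/4 - 20 = -75/4 ≈ -18.750)
l(D) = -83/4 + D (l(D) = -2 + (D - 75/4) = -2 + (-75/4 + D) = -83/4 + D)
v(11) + l(14)*(-145) = -5 + (-83/4 + 14)*(-145) = -5 - 27/4*(-145) = -5 + 3915/4 = 3895/4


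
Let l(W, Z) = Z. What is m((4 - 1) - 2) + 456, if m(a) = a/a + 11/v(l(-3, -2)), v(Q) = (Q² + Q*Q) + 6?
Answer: 6409/14 ≈ 457.79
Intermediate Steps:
v(Q) = 6 + 2*Q² (v(Q) = (Q² + Q²) + 6 = 2*Q² + 6 = 6 + 2*Q²)
m(a) = 25/14 (m(a) = a/a + 11/(6 + 2*(-2)²) = 1 + 11/(6 + 2*4) = 1 + 11/(6 + 8) = 1 + 11/14 = 25/14)
m((4 - 1) - 2) + 456 = 25/14 + 456 = 6409/14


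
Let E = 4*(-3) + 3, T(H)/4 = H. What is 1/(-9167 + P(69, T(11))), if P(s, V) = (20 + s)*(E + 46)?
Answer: -1/5874 ≈ -0.00017024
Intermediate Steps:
T(H) = 4*H
E = -9 (E = -12 + 3 = -9)
P(s, V) = 740 + 37*s (P(s, V) = (20 + s)*(-9 + 46) = (20 + s)*37 = 740 + 37*s)
1/(-9167 + P(69, T(11))) = 1/(-9167 + (740 + 37*69)) = 1/(-9167 + (740 + 2553)) = 1/(-9167 + 3293) = 1/(-5874) = -1/5874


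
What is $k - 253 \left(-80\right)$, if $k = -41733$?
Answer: $-21493$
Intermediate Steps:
$k - 253 \left(-80\right) = -41733 - 253 \left(-80\right) = -41733 - -20240 = -41733 + 20240 = -21493$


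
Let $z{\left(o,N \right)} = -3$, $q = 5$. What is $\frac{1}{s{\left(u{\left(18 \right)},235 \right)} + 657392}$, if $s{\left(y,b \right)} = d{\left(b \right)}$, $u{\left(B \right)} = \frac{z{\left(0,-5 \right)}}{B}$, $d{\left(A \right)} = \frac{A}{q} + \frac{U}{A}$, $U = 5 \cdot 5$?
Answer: $\frac{47}{30899638} \approx 1.5211 \cdot 10^{-6}$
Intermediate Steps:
$U = 25$
$d{\left(A \right)} = \frac{25}{A} + \frac{A}{5}$ ($d{\left(A \right)} = \frac{A}{5} + \frac{25}{A} = \frac{25}{A} + \frac{A}{5}$)
$u{\left(B \right)} = - \frac{3}{B}$
$s{\left(y,b \right)} = \frac{25}{b} + \frac{b}{5}$
$\frac{1}{s{\left(u{\left(18 \right)},235 \right)} + 657392} = \frac{1}{\left(\frac{25}{235} + \frac{1}{5} \cdot 235\right) + 657392} = \frac{1}{\left(25 \cdot \frac{1}{235} + 47\right) + 657392} = \frac{1}{\left(\frac{5}{47} + 47\right) + 657392} = \frac{1}{\frac{2214}{47} + 657392} = \frac{1}{\frac{30899638}{47}} = \frac{47}{30899638}$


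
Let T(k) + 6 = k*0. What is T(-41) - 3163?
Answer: -3169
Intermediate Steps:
T(k) = -6 (T(k) = -6 + k*0 = -6 + 0 = -6)
T(-41) - 3163 = -6 - 3163 = -3169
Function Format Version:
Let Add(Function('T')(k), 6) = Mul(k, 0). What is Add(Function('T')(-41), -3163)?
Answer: -3169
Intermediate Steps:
Function('T')(k) = -6 (Function('T')(k) = Add(-6, Mul(k, 0)) = Add(-6, 0) = -6)
Add(Function('T')(-41), -3163) = Add(-6, -3163) = -3169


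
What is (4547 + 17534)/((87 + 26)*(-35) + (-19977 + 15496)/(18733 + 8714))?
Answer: -606057207/108557366 ≈ -5.5828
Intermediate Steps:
(4547 + 17534)/((87 + 26)*(-35) + (-19977 + 15496)/(18733 + 8714)) = 22081/(113*(-35) - 4481/27447) = 22081/(-3955 - 4481*1/27447) = 22081/(-3955 - 4481/27447) = 22081/(-108557366/27447) = 22081*(-27447/108557366) = -606057207/108557366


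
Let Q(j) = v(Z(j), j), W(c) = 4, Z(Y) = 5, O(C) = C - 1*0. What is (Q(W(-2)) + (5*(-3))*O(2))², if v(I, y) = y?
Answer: 676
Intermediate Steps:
O(C) = C (O(C) = C + 0 = C)
Q(j) = j
(Q(W(-2)) + (5*(-3))*O(2))² = (4 + (5*(-3))*2)² = (4 - 15*2)² = (4 - 30)² = (-26)² = 676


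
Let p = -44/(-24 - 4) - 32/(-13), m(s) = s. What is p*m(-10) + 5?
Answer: -3215/91 ≈ -35.330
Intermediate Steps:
p = 367/91 (p = -44/(-28) - 32*(-1/13) = -44*(-1/28) + 32/13 = 11/7 + 32/13 = 367/91 ≈ 4.0330)
p*m(-10) + 5 = (367/91)*(-10) + 5 = -3670/91 + 5 = -3215/91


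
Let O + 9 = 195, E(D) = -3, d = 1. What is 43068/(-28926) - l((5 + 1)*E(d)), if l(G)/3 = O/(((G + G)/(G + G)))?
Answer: -2697296/4821 ≈ -559.49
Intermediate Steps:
O = 186 (O = -9 + 195 = 186)
l(G) = 558 (l(G) = 3*(186/(((G + G)/(G + G)))) = 3*(186/(((2*G)/((2*G))))) = 3*(186/(((2*G)*(1/(2*G))))) = 3*(186/1) = 3*(186*1) = 3*186 = 558)
43068/(-28926) - l((5 + 1)*E(d)) = 43068/(-28926) - 1*558 = 43068*(-1/28926) - 558 = -7178/4821 - 558 = -2697296/4821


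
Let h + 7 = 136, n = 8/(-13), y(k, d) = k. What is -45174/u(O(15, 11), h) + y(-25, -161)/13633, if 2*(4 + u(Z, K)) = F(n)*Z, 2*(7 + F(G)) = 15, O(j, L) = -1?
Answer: 2463428143/231761 ≈ 10629.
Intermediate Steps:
n = -8/13 (n = 8*(-1/13) = -8/13 ≈ -0.61539)
F(G) = 1/2 (F(G) = -7 + (1/2)*15 = -7 + 15/2 = 1/2)
h = 129 (h = -7 + 136 = 129)
u(Z, K) = -4 + Z/4 (u(Z, K) = -4 + (Z/2)/2 = -4 + Z/4)
-45174/u(O(15, 11), h) + y(-25, -161)/13633 = -45174/(-4 + (1/4)*(-1)) - 25/13633 = -45174/(-4 - 1/4) - 25*1/13633 = -45174/(-17/4) - 25/13633 = -45174*(-4/17) - 25/13633 = 180696/17 - 25/13633 = 2463428143/231761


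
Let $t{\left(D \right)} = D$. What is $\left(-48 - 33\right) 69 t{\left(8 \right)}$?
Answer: $-44712$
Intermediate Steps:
$\left(-48 - 33\right) 69 t{\left(8 \right)} = \left(-48 - 33\right) 69 \cdot 8 = \left(-81\right) 69 \cdot 8 = \left(-5589\right) 8 = -44712$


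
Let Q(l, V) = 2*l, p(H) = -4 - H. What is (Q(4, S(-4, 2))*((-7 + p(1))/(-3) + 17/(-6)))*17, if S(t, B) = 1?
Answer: 476/3 ≈ 158.67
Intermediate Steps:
(Q(4, S(-4, 2))*((-7 + p(1))/(-3) + 17/(-6)))*17 = ((2*4)*((-7 + (-4 - 1*1))/(-3) + 17/(-6)))*17 = (8*((-7 + (-4 - 1))*(-⅓) + 17*(-⅙)))*17 = (8*((-7 - 5)*(-⅓) - 17/6))*17 = (8*(-12*(-⅓) - 17/6))*17 = (8*(4 - 17/6))*17 = (8*(7/6))*17 = (28/3)*17 = 476/3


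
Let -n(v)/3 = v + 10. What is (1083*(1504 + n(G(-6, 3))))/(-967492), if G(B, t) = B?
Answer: -403959/241873 ≈ -1.6701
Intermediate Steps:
n(v) = -30 - 3*v (n(v) = -3*(v + 10) = -3*(10 + v) = -30 - 3*v)
(1083*(1504 + n(G(-6, 3))))/(-967492) = (1083*(1504 + (-30 - 3*(-6))))/(-967492) = (1083*(1504 + (-30 + 18)))*(-1/967492) = (1083*(1504 - 12))*(-1/967492) = (1083*1492)*(-1/967492) = 1615836*(-1/967492) = -403959/241873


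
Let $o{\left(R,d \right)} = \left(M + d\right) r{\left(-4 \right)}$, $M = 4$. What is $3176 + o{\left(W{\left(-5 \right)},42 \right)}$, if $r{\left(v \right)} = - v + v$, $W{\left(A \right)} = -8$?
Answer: $3176$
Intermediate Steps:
$r{\left(v \right)} = 0$
$o{\left(R,d \right)} = 0$ ($o{\left(R,d \right)} = \left(4 + d\right) 0 = 0$)
$3176 + o{\left(W{\left(-5 \right)},42 \right)} = 3176 + 0 = 3176$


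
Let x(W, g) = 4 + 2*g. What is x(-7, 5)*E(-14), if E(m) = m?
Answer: -196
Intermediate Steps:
x(-7, 5)*E(-14) = (4 + 2*5)*(-14) = (4 + 10)*(-14) = 14*(-14) = -196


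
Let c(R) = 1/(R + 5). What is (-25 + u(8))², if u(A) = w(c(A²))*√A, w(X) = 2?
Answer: 657 - 200*√2 ≈ 374.16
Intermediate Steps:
c(R) = 1/(5 + R)
u(A) = 2*√A
(-25 + u(8))² = (-25 + 2*√8)² = (-25 + 2*(2*√2))² = (-25 + 4*√2)²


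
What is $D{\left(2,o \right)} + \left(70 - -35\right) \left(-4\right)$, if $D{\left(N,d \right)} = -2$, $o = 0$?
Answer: $-422$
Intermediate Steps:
$D{\left(2,o \right)} + \left(70 - -35\right) \left(-4\right) = -2 + \left(70 - -35\right) \left(-4\right) = -2 + \left(70 + 35\right) \left(-4\right) = -2 + 105 \left(-4\right) = -2 - 420 = -422$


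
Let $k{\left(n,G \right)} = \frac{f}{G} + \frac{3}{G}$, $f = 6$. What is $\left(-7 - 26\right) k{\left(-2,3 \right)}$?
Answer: $-99$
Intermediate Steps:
$k{\left(n,G \right)} = \frac{9}{G}$ ($k{\left(n,G \right)} = \frac{6}{G} + \frac{3}{G} = \frac{9}{G}$)
$\left(-7 - 26\right) k{\left(-2,3 \right)} = \left(-7 - 26\right) \frac{9}{3} = - 33 \cdot 9 \cdot \frac{1}{3} = \left(-33\right) 3 = -99$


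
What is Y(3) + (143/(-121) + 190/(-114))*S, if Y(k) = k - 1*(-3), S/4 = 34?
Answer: -12586/33 ≈ -381.39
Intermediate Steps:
S = 136 (S = 4*34 = 136)
Y(k) = 3 + k (Y(k) = k + 3 = 3 + k)
Y(3) + (143/(-121) + 190/(-114))*S = (3 + 3) + (143/(-121) + 190/(-114))*136 = 6 + (143*(-1/121) + 190*(-1/114))*136 = 6 + (-13/11 - 5/3)*136 = 6 - 94/33*136 = 6 - 12784/33 = -12586/33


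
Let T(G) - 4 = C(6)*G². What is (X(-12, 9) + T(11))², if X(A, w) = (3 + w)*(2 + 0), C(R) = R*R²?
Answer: 684554896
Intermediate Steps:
C(R) = R³
X(A, w) = 6 + 2*w (X(A, w) = (3 + w)*2 = 6 + 2*w)
T(G) = 4 + 216*G² (T(G) = 4 + 6³*G² = 4 + 216*G²)
(X(-12, 9) + T(11))² = ((6 + 2*9) + (4 + 216*11²))² = ((6 + 18) + (4 + 216*121))² = (24 + (4 + 26136))² = (24 + 26140)² = 26164² = 684554896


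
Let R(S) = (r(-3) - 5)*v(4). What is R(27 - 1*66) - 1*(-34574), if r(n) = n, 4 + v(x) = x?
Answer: 34574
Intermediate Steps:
v(x) = -4 + x
R(S) = 0 (R(S) = (-3 - 5)*(-4 + 4) = -8*0 = 0)
R(27 - 1*66) - 1*(-34574) = 0 - 1*(-34574) = 0 + 34574 = 34574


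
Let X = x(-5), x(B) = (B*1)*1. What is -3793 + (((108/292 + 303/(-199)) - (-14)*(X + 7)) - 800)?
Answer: -66332501/14527 ≈ -4566.2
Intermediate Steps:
x(B) = B (x(B) = B*1 = B)
X = -5
-3793 + (((108/292 + 303/(-199)) - (-14)*(X + 7)) - 800) = -3793 + (((108/292 + 303/(-199)) - (-14)*(-5 + 7)) - 800) = -3793 + (((108*(1/292) + 303*(-1/199)) - (-14)*2) - 800) = -3793 + (((27/73 - 303/199) - 1*(-28)) - 800) = -3793 + ((-16746/14527 + 28) - 800) = -3793 + (390010/14527 - 800) = -3793 - 11231590/14527 = -66332501/14527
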